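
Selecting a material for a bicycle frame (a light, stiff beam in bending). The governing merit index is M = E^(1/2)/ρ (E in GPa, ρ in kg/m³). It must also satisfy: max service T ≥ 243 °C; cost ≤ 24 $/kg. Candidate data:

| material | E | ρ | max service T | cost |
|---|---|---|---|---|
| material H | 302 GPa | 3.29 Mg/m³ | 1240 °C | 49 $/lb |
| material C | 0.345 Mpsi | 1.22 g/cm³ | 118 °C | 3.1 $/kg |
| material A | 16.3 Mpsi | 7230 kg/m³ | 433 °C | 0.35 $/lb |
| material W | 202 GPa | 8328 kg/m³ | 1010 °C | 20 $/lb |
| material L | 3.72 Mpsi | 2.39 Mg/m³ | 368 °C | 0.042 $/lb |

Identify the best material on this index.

Screen on constraints: max service T ≥ 243 °C; cost ≤ 24 $/kg. Survivors: material A, material L.
Putting every candidate on a common basis:
  material A: E = 112.4 GPa, ρ = 7230 kg/m³
  material L: E = 25.65 GPa, ρ = 2390 kg/m³
  material L: M = 2.12×10⁻³
  material A: M = 1.47×10⁻³
Highest index: material L.

material L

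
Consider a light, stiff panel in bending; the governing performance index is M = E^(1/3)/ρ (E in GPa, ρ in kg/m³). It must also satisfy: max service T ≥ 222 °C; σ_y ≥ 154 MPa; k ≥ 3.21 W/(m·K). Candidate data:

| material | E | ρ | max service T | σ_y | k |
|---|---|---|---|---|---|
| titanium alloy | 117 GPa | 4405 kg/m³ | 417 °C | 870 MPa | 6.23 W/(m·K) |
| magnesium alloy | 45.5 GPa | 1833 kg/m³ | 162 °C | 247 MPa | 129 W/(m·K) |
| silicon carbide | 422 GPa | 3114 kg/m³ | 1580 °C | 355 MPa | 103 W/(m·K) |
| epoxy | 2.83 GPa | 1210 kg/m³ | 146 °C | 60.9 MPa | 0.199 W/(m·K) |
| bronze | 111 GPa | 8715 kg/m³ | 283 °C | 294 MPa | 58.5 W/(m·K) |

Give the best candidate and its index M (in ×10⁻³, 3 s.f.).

Screen on constraints: max service T ≥ 222 °C; σ_y ≥ 154 MPa; k ≥ 3.21 W/(m·K). Survivors: titanium alloy, silicon carbide, bronze.
Computing M directly (units already consistent):
  silicon carbide: M = 2.41×10⁻³
  titanium alloy: M = 1.11×10⁻³
  bronze: M = 0.551×10⁻³
The maximum is for silicon carbide.

silicon carbide, M = 2.41×10⁻³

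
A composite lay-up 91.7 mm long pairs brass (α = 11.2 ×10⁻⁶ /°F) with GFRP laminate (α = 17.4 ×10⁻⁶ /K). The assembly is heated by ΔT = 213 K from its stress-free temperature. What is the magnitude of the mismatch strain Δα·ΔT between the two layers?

5.88×10⁻⁴

brass: α = 11.2×10⁻⁶/°F × 9/5 = 20.2×10⁻⁶/K.
Δα = |20.2 − 17.4|×10⁻⁶/K = 2.76×10⁻⁶/K.
Mismatch strain = Δα·ΔT = 2.76×10⁻⁶ × 213.0 = 5.88×10⁻⁴.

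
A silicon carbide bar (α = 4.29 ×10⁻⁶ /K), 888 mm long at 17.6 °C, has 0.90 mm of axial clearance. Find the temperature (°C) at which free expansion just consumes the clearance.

254 °C

α·L₀·ΔT = 0.9 mm ⇒ ΔT = 0.9 / (4.29×10⁻⁶ × 888.0) = 236.3 K.
T = 17.6 + 236.3 = 253.9 °C.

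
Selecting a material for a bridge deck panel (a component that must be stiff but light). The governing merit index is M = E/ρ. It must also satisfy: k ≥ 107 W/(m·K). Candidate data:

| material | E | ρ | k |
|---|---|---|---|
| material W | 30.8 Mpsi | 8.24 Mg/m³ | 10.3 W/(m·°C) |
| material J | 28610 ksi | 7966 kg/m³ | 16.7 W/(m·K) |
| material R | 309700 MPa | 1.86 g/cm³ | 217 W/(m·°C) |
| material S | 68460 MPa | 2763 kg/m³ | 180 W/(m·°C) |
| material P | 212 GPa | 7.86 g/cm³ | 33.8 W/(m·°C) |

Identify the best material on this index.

Screen on constraints: k ≥ 107 W/(m·K). Survivors: material R, material S.
Putting every candidate on a common basis:
  material R: E = 309.7 GPa, ρ = 1860 kg/m³
  material S: E = 68.46 GPa, ρ = 2763 kg/m³
  material R: M = 167 MN·m/kg
  material S: M = 24.8 MN·m/kg
Material R has the largest M.

material R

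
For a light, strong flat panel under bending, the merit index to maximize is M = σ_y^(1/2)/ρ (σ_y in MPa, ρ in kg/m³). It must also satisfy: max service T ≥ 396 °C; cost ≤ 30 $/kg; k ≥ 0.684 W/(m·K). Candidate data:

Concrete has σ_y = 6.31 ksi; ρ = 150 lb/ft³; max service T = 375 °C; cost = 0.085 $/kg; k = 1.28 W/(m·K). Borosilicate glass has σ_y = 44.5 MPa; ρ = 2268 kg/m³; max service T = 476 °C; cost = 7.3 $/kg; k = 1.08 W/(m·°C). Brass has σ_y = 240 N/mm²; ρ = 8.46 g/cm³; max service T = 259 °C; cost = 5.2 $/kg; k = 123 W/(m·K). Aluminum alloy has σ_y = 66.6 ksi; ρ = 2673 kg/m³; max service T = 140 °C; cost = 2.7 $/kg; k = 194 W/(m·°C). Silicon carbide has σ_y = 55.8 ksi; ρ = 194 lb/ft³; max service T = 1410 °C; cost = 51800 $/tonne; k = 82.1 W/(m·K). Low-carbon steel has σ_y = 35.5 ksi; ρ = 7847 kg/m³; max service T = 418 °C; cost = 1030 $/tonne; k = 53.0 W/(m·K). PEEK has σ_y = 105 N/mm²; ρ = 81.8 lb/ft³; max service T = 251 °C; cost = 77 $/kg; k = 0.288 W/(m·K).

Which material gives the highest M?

Screen on constraints: max service T ≥ 396 °C; cost ≤ 30 $/kg; k ≥ 0.684 W/(m·K). Survivors: borosilicate glass, low-carbon steel.
Convert each candidate to consistent units, then evaluate M:
  borosilicate glass: σ_y = 44.50 MPa, ρ = 2268 kg/m³
  low-carbon steel: σ_y = 244.8 MPa, ρ = 7847 kg/m³
  borosilicate glass: M = 2.94×10⁻³
  low-carbon steel: M = 1.99×10⁻³
Highest index: borosilicate glass.

borosilicate glass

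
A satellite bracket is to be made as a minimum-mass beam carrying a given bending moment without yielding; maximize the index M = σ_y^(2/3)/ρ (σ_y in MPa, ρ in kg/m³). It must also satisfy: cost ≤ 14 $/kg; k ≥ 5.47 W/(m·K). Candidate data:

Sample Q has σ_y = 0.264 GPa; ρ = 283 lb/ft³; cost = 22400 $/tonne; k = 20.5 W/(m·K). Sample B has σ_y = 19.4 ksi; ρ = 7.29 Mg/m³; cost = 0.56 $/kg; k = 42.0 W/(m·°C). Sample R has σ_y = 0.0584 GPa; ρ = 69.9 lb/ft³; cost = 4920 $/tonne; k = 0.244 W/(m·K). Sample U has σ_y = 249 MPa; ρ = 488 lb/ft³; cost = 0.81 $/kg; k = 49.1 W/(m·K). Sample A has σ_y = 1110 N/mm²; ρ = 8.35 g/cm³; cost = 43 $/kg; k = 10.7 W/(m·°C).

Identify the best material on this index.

Screen on constraints: cost ≤ 14 $/kg; k ≥ 5.47 W/(m·K). Survivors: sample B, sample U.
Convert each candidate to consistent units, then evaluate M:
  sample B: σ_y = 133.8 MPa, ρ = 7290 kg/m³
  sample U: σ_y = 249.0 MPa, ρ = 7817 kg/m³
  sample U: M = 5.06×10⁻³
  sample B: M = 3.59×10⁻³
Sample U ranks first.

sample U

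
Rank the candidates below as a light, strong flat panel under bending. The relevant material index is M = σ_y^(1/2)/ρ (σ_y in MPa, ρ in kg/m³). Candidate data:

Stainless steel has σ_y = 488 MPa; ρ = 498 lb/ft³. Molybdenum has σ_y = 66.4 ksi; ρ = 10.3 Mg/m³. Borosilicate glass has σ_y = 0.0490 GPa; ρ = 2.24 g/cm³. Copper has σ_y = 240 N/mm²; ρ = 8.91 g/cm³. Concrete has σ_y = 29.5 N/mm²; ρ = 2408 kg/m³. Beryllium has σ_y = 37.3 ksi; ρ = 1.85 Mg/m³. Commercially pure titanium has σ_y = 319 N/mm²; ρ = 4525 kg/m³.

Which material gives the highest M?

Normalizing units and computing the index:
  stainless steel: σ_y = 488.0 MPa, ρ = 7977 kg/m³
  molybdenum: σ_y = 457.8 MPa, ρ = 10300 kg/m³
  borosilicate glass: σ_y = 49.00 MPa, ρ = 2240 kg/m³
  copper: σ_y = 240.0 MPa, ρ = 8910 kg/m³
  concrete: σ_y = 29.50 MPa, ρ = 2408 kg/m³
  beryllium: σ_y = 257.2 MPa, ρ = 1850 kg/m³
  commercially pure titanium: σ_y = 319.0 MPa, ρ = 4525 kg/m³
  beryllium: M = 8.67×10⁻³
  commercially pure titanium: M = 3.95×10⁻³
  borosilicate glass: M = 3.12×10⁻³
  stainless steel: M = 2.77×10⁻³
  concrete: M = 2.26×10⁻³
  molybdenum: M = 2.08×10⁻³
  copper: M = 1.74×10⁻³
The maximum is for beryllium.

beryllium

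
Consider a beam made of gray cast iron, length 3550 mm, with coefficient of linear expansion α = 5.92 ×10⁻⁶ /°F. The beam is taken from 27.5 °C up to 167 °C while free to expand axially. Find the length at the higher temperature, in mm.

3555.3 mm

Convert α: 5.92×10⁻⁶/°F × (9/5) = 10.7×10⁻⁶/K.
ΔT = 167 − 27.5 = 139.5 K.
ΔL = α·L₀·ΔT = 10.7×10⁻⁶ × 3550 mm × 139.5 K = 5.28 mm.
L = L₀ + ΔL = 3550 + 5.28 = 3555.3 mm.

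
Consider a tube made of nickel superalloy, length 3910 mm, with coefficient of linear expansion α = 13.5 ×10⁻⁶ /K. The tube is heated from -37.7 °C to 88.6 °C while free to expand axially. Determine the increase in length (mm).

ΔT = 88.6 − (-37.7) = 126.3 K.
ΔL = α·L₀·ΔT = 13.5×10⁻⁶ × 3910 mm × 126.3 K = 6.67 mm.

6.67 mm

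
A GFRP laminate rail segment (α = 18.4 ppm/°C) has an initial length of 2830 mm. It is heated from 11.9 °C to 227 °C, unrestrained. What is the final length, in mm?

2841.2 mm

ΔT = 227 − 11.9 = 215.1 K.
ΔL = α·L₀·ΔT = 18.4×10⁻⁶ × 2830 mm × 215.1 K = 11.2 mm.
L = L₀ + ΔL = 2830 + 11.2 = 2841.2 mm.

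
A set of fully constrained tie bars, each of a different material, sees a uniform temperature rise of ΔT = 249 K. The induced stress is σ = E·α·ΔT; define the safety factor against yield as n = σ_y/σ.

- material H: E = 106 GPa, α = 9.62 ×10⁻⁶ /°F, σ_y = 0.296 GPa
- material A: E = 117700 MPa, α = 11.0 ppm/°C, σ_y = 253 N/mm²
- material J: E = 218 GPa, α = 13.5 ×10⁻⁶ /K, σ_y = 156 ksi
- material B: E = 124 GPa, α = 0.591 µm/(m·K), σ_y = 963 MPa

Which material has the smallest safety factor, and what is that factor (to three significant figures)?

Converting E to GPa, α to ×10⁻⁶/K, σ_y to MPa, then σ and n for each:
  material H: E = 106.0, α = 17.3, σ_y = 296.0 → σ = 457 MPa, n = 0.648
  material A: E = 117.7, α = 11.0, σ_y = 253.0 → σ = 322 MPa, n = 0.785
  material J: E = 218.0, α = 13.5, σ_y = 1076 → σ = 733 MPa, n = 1.47
  material B: E = 124.0, α = 0.591, σ_y = 963.0 → σ = 18.2 MPa, n = 52.8
Material H has the lowest safety factor, n = 0.648.

material H, n = 0.648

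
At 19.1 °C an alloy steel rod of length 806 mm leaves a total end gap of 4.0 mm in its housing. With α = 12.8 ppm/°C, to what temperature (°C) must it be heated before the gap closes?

407 °C

α·L₀·ΔT = 4.0 mm ⇒ ΔT = 4.0 / (12.8×10⁻⁶ × 806.0) = 387.7 K.
T = 19.1 + 387.7 = 406.8 °C.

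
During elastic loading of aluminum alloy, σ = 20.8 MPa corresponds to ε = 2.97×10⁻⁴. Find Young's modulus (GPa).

E = σ/ε = 20.8 MPa / 2.97×10⁻⁴ = 70030 MPa = 70.0 GPa.

70.0 GPa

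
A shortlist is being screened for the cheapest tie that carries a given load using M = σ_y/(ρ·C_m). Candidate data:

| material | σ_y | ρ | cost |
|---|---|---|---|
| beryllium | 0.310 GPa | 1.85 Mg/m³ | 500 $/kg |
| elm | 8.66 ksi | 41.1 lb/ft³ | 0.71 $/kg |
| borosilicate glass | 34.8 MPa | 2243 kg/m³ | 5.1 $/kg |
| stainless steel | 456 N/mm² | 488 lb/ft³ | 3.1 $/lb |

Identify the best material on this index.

Putting every candidate on a common basis:
  beryllium: σ_y = 310.0 MPa, ρ = 1850 kg/m³, cost = 500.0 $/kg
  elm: σ_y = 59.71 MPa, ρ = 658.4 kg/m³, cost = 0.7100 $/kg
  borosilicate glass: σ_y = 34.80 MPa, ρ = 2243 kg/m³, cost = 5.100 $/kg
  stainless steel: σ_y = 456.0 MPa, ρ = 7817 kg/m³, cost = 6.834 $/kg
  elm: M = 128 kN·m per $
  stainless steel: M = 8.54 kN·m per $
  borosilicate glass: M = 3.04 kN·m per $
  beryllium: M = 0.335 kN·m per $
The maximum is for elm.

elm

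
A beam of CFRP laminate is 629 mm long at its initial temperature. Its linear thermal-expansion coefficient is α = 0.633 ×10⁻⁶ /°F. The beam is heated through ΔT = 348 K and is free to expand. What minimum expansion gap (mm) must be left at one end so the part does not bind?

0.249 mm

Convert α: 0.633×10⁻⁶/°F × (9/5) = 1.14×10⁻⁶/K.
ΔL = α·L₀·ΔT = 1.14×10⁻⁶ × 629 mm × 348.0 K = 0.249 mm.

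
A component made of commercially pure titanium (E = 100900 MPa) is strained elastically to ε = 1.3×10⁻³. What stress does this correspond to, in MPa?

E = 100900 MPa = 100.9 GPa.
σ = E·ε = 100900 MPa × 1.3×10⁻³ = 131 MPa.

131 MPa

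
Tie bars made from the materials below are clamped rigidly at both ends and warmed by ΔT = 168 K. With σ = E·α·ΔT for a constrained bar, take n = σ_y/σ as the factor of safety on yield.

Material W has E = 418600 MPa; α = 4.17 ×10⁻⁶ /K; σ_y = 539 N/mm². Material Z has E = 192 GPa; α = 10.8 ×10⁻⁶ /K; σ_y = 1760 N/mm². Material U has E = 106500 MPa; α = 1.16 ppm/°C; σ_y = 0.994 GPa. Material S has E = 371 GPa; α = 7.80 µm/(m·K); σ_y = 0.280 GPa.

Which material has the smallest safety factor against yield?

material S

Per material, after unit conversion:
  material W: E = 418.6, α = 4.17, σ_y = 539.0 → σ = 293 MPa, n = 1.84
  material Z: E = 192.0, α = 10.8, σ_y = 1760 → σ = 348 MPa, n = 5.05
  material U: E = 106.5, α = 1.16, σ_y = 994.0 → σ = 20.8 MPa, n = 47.9
  material S: E = 371.0, α = 7.80, σ_y = 280.0 → σ = 486 MPa, n = 0.576
Material S has the lowest safety factor, n = 0.576.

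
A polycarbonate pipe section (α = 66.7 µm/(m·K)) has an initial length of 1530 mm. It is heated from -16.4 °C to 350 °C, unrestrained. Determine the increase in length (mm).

ΔT = 350 − (-16.4) = 366.4 K.
ΔL = α·L₀·ΔT = 66.7×10⁻⁶ × 1530 mm × 366.4 K = 37.4 mm.

37.4 mm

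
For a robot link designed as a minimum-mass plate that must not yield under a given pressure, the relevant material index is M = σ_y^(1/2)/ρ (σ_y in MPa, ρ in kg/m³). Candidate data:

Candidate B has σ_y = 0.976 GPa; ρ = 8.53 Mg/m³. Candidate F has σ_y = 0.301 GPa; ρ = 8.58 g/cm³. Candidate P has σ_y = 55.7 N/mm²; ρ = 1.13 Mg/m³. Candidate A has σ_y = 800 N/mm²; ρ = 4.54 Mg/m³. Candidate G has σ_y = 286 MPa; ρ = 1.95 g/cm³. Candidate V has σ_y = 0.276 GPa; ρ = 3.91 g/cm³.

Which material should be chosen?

In SI units:
  candidate B: σ_y = 976.0 MPa, ρ = 8530 kg/m³
  candidate F: σ_y = 301.0 MPa, ρ = 8580 kg/m³
  candidate P: σ_y = 55.70 MPa, ρ = 1130 kg/m³
  candidate A: σ_y = 800.0 MPa, ρ = 4540 kg/m³
  candidate G: σ_y = 286.0 MPa, ρ = 1950 kg/m³
  candidate V: σ_y = 276.0 MPa, ρ = 3910 kg/m³
  candidate G: M = 8.67×10⁻³
  candidate P: M = 6.60×10⁻³
  candidate A: M = 6.23×10⁻³
  candidate V: M = 4.25×10⁻³
  candidate B: M = 3.66×10⁻³
  candidate F: M = 2.02×10⁻³
The maximum is for candidate G.

candidate G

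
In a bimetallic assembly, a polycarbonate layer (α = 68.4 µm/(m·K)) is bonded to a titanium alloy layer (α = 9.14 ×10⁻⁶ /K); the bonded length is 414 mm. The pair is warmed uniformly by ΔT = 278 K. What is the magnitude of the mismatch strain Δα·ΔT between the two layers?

Δα = |68.4 − 9.14|×10⁻⁶/K = 59.3×10⁻⁶/K.
Mismatch strain = Δα·ΔT = 59.3×10⁻⁶ × 278.0 = 0.0165.

0.0165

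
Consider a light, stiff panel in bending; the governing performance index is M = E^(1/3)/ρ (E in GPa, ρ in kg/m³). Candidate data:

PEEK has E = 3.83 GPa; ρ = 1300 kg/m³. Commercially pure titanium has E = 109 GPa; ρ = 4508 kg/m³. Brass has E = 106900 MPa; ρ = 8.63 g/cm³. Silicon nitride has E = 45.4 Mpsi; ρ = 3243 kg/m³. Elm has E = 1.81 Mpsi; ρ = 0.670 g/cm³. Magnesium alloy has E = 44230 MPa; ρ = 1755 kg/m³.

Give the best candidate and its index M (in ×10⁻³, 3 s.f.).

elm, M = 3.46×10⁻³

After converting to SI:
  PEEK: E = 3.830 GPa, ρ = 1300 kg/m³
  commercially pure titanium: E = 109.0 GPa, ρ = 4508 kg/m³
  brass: E = 106.9 GPa, ρ = 8630 kg/m³
  silicon nitride: E = 313.0 GPa, ρ = 3243 kg/m³
  elm: E = 12.48 GPa, ρ = 670.0 kg/m³
  magnesium alloy: E = 44.23 GPa, ρ = 1755 kg/m³
  elm: M = 3.46×10⁻³
  silicon nitride: M = 2.09×10⁻³
  magnesium alloy: M = 2.02×10⁻³
  PEEK: M = 1.20×10⁻³
  commercially pure titanium: M = 1.06×10⁻³
  brass: M = 0.550×10⁻³
Elm ranks first.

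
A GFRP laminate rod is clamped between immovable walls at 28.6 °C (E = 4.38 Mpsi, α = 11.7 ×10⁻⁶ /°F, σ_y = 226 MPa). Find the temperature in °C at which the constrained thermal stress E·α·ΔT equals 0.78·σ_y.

306 °C

E = 4.38 Mpsi = 30.20 GPa.
α = 11.7×10⁻⁶/°F × 9/5 = 21.1×10⁻⁶/K.
E·α·ΔT = 176.3 MPa ⇒ ΔT = 176.3 / (30.20×10³ × 21.1×10⁻⁶) = 277.2 K.
T = 28.6 + 277.2 = 305.8 °C.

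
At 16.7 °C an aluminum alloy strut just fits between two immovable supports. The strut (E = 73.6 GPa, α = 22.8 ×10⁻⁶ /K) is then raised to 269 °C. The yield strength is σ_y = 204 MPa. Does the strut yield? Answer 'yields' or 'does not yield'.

yields

ΔT = 252.3 K. Constrained thermal stress σ = E·α·ΔT = 73.60×10³ MPa × 22.8×10⁻⁶ × 252.3 = 423 MPa (compressive).
Compare to σ_y = 204 MPa: σ ≥ σ_y, so it yields.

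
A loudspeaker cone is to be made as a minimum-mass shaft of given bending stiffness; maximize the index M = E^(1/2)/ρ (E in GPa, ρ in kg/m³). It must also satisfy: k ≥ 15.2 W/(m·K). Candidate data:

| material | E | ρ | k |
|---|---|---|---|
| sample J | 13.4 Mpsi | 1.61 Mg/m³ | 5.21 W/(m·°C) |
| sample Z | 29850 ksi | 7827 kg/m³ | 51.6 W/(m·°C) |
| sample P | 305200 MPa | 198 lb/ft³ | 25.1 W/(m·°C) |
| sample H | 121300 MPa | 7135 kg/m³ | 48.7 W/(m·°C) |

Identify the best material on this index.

Screen on constraints: k ≥ 15.2 W/(m·K). Survivors: sample Z, sample P, sample H.
Putting every candidate on a common basis:
  sample Z: E = 205.8 GPa, ρ = 7827 kg/m³
  sample P: E = 305.2 GPa, ρ = 3172 kg/m³
  sample H: E = 121.3 GPa, ρ = 7135 kg/m³
  sample P: M = 5.51×10⁻³
  sample Z: M = 1.83×10⁻³
  sample H: M = 1.54×10⁻³
The maximum is for sample P.

sample P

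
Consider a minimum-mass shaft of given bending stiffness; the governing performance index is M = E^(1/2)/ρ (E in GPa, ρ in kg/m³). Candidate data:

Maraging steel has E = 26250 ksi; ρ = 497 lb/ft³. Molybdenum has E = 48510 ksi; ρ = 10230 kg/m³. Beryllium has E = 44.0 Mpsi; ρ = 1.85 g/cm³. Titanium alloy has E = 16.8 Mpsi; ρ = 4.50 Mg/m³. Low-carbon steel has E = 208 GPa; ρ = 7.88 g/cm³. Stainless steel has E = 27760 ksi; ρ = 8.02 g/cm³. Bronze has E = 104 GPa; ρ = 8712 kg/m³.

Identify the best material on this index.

In SI units:
  maraging steel: E = 181.0 GPa, ρ = 7961 kg/m³
  molybdenum: E = 334.5 GPa, ρ = 10230 kg/m³
  beryllium: E = 303.4 GPa, ρ = 1850 kg/m³
  titanium alloy: E = 115.8 GPa, ρ = 4500 kg/m³
  low-carbon steel: E = 208.0 GPa, ρ = 7880 kg/m³
  stainless steel: E = 191.4 GPa, ρ = 8020 kg/m³
  bronze: E = 104.0 GPa, ρ = 8712 kg/m³
  beryllium: M = 9.41×10⁻³
  titanium alloy: M = 2.39×10⁻³
  low-carbon steel: M = 1.83×10⁻³
  molybdenum: M = 1.79×10⁻³
  stainless steel: M = 1.73×10⁻³
  maraging steel: M = 1.69×10⁻³
  bronze: M = 1.17×10⁻³
Beryllium ranks first.

beryllium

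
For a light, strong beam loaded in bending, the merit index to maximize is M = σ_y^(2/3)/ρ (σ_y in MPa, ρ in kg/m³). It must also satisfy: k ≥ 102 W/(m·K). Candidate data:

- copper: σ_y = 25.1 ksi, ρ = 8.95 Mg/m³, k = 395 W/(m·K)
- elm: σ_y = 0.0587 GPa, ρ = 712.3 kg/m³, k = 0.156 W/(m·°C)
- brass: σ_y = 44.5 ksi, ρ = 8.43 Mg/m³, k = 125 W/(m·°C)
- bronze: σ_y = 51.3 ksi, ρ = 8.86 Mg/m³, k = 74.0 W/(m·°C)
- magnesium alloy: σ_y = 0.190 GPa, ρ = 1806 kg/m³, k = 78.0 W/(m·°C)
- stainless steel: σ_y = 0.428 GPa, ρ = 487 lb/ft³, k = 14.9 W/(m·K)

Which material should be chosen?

Screen on constraints: k ≥ 102 W/(m·K). Survivors: copper, brass.
Convert each candidate to consistent units, then evaluate M:
  copper: σ_y = 173.1 MPa, ρ = 8950 kg/m³
  brass: σ_y = 306.8 MPa, ρ = 8430 kg/m³
  brass: M = 5.40×10⁻³
  copper: M = 3.47×10⁻³
The maximum is for brass.

brass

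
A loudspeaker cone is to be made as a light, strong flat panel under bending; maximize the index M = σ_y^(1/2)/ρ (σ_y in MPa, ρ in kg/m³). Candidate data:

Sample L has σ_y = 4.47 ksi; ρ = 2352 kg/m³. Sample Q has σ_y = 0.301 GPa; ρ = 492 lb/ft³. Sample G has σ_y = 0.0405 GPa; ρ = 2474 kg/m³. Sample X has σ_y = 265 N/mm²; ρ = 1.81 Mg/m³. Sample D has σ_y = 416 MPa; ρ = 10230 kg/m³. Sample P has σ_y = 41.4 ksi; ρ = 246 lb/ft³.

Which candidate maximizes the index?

sample X

Normalizing units and computing the index:
  sample L: σ_y = 30.82 MPa, ρ = 2352 kg/m³
  sample Q: σ_y = 301.0 MPa, ρ = 7881 kg/m³
  sample G: σ_y = 40.50 MPa, ρ = 2474 kg/m³
  sample X: σ_y = 265.0 MPa, ρ = 1810 kg/m³
  sample D: σ_y = 416.0 MPa, ρ = 10230 kg/m³
  sample P: σ_y = 285.4 MPa, ρ = 3941 kg/m³
  sample X: M = 8.99×10⁻³
  sample P: M = 4.29×10⁻³
  sample G: M = 2.57×10⁻³
  sample L: M = 2.36×10⁻³
  sample Q: M = 2.20×10⁻³
  sample D: M = 1.99×10⁻³
Sample X ranks first.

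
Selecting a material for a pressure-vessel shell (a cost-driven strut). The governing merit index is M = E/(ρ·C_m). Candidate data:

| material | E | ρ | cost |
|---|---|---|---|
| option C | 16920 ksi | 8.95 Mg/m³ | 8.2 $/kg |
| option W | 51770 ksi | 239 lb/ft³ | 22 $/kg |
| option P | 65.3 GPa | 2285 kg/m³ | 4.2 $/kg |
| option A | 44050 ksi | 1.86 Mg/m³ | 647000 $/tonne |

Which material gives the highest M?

Putting every candidate on a common basis:
  option C: E = 116.7 GPa, ρ = 8950 kg/m³, cost = 8.200 $/kg
  option W: E = 356.9 GPa, ρ = 3828 kg/m³, cost = 22.00 $/kg
  option P: E = 65.30 GPa, ρ = 2285 kg/m³, cost = 4.200 $/kg
  option A: E = 303.7 GPa, ρ = 1860 kg/m³, cost = 647.0 $/kg
  option P: M = 6.80 MN·m per $
  option W: M = 4.24 MN·m per $
  option C: M = 1.59 MN·m per $
  option A: M = 0.252 MN·m per $
Option P has the largest M.

option P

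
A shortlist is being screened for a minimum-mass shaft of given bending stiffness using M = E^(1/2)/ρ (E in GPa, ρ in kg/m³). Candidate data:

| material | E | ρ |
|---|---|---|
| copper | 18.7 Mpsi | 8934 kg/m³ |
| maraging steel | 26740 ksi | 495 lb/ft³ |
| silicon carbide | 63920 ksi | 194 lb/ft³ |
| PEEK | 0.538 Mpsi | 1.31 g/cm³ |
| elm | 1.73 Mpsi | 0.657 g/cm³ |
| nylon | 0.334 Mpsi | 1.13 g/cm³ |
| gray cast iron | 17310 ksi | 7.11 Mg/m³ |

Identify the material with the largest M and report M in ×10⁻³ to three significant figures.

Putting every candidate on a common basis:
  copper: E = 128.9 GPa, ρ = 8934 kg/m³
  maraging steel: E = 184.4 GPa, ρ = 7929 kg/m³
  silicon carbide: E = 440.7 GPa, ρ = 3108 kg/m³
  PEEK: E = 3.709 GPa, ρ = 1310 kg/m³
  elm: E = 11.93 GPa, ρ = 657.0 kg/m³
  nylon: E = 2.303 GPa, ρ = 1130 kg/m³
  gray cast iron: E = 119.3 GPa, ρ = 7110 kg/m³
  silicon carbide: M = 6.76×10⁻³
  elm: M = 5.26×10⁻³
  maraging steel: M = 1.71×10⁻³
  gray cast iron: M = 1.54×10⁻³
  PEEK: M = 1.47×10⁻³
  nylon: M = 1.34×10⁻³
  copper: M = 1.27×10⁻³
Highest index: silicon carbide.

silicon carbide, M = 6.76×10⁻³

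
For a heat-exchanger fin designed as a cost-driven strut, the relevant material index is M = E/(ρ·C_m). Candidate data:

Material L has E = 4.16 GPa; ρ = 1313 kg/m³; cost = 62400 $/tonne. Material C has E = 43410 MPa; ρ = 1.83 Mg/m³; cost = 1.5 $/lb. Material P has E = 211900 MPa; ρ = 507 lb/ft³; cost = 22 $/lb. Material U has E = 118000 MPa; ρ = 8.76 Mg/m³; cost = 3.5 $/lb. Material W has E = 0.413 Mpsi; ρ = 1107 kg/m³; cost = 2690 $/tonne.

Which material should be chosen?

In SI units:
  material L: E = 4.160 GPa, ρ = 1313 kg/m³, cost = 62.40 $/kg
  material C: E = 43.41 GPa, ρ = 1830 kg/m³, cost = 3.307 $/kg
  material P: E = 211.9 GPa, ρ = 8121 kg/m³, cost = 48.50 $/kg
  material U: E = 118.0 GPa, ρ = 8760 kg/m³, cost = 7.716 $/kg
  material W: E = 2.848 GPa, ρ = 1107 kg/m³, cost = 2.690 $/kg
  material C: M = 7.17 MN·m per $
  material U: M = 1.75 MN·m per $
  material W: M = 0.956 MN·m per $
  material P: M = 0.538 MN·m per $
  material L: M = 0.0508 MN·m per $
Material C ranks first.

material C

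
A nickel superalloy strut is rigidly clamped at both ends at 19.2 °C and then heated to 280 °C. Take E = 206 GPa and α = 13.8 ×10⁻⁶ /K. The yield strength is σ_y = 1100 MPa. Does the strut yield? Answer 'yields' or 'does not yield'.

does not yield

ΔT = 260.8 K. Constrained thermal stress σ = E·α·ΔT = 206.0×10³ MPa × 13.8×10⁻⁶ × 260.8 = 741 MPa (compressive).
Compare to σ_y = 1100 MPa: σ < σ_y, so it does not yield.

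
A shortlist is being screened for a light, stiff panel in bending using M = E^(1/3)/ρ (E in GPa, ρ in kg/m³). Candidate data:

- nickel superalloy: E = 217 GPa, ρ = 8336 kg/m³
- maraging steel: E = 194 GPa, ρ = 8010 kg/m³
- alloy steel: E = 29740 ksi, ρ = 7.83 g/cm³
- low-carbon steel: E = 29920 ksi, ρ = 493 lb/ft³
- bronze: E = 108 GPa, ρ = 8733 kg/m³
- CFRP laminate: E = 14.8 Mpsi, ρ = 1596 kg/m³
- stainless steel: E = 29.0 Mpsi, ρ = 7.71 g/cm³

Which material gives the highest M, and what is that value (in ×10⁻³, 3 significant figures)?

CFRP laminate, M = 2.93×10⁻³

In SI units:
  nickel superalloy: E = 217.0 GPa, ρ = 8336 kg/m³
  maraging steel: E = 194.0 GPa, ρ = 8010 kg/m³
  alloy steel: E = 205.1 GPa, ρ = 7830 kg/m³
  low-carbon steel: E = 206.3 GPa, ρ = 7897 kg/m³
  bronze: E = 108.0 GPa, ρ = 8733 kg/m³
  CFRP laminate: E = 102.0 GPa, ρ = 1596 kg/m³
  stainless steel: E = 199.9 GPa, ρ = 7710 kg/m³
  CFRP laminate: M = 2.93×10⁻³
  stainless steel: M = 0.758×10⁻³
  alloy steel: M = 0.753×10⁻³
  low-carbon steel: M = 0.748×10⁻³
  maraging steel: M = 0.723×10⁻³
  nickel superalloy: M = 0.721×10⁻³
  bronze: M = 0.545×10⁻³
The maximum is for CFRP laminate.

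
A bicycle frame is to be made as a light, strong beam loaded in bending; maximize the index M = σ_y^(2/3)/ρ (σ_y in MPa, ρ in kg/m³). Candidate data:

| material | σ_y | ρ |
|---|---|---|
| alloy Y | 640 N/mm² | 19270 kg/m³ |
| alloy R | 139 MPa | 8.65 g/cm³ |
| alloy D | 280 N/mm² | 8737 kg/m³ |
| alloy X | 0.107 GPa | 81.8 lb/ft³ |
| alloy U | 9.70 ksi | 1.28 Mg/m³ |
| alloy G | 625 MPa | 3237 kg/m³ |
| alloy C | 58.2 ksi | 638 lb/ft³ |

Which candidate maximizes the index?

Convert each candidate to consistent units, then evaluate M:
  alloy Y: σ_y = 640.0 MPa, ρ = 19270 kg/m³
  alloy R: σ_y = 139.0 MPa, ρ = 8650 kg/m³
  alloy D: σ_y = 280.0 MPa, ρ = 8737 kg/m³
  alloy X: σ_y = 107.0 MPa, ρ = 1310 kg/m³
  alloy U: σ_y = 66.88 MPa, ρ = 1280 kg/m³
  alloy G: σ_y = 625.0 MPa, ρ = 3237 kg/m³
  alloy C: σ_y = 401.3 MPa, ρ = 10220 kg/m³
  alloy G: M = 22.6×10⁻³
  alloy X: M = 17.2×10⁻³
  alloy U: M = 12.9×10⁻³
  alloy C: M = 5.32×10⁻³
  alloy D: M = 4.90×10⁻³
  alloy Y: M = 3.85×10⁻³
  alloy R: M = 3.10×10⁻³
Alloy G has the largest M.

alloy G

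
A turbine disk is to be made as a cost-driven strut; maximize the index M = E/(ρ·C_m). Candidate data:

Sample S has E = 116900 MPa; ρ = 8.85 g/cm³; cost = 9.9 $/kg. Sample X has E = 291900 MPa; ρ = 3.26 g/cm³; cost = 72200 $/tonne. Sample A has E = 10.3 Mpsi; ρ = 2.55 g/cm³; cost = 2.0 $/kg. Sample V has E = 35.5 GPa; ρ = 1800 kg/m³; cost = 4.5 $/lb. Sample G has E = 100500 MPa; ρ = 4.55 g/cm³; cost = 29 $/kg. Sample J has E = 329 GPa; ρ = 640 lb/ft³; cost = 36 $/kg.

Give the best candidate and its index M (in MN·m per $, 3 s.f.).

Normalizing units and computing the index:
  sample S: E = 116.9 GPa, ρ = 8850 kg/m³, cost = 9.900 $/kg
  sample X: E = 291.9 GPa, ρ = 3260 kg/m³, cost = 72.20 $/kg
  sample A: E = 71.02 GPa, ρ = 2550 kg/m³, cost = 2.000 $/kg
  sample V: E = 35.50 GPa, ρ = 1800 kg/m³, cost = 9.921 $/kg
  sample G: E = 100.5 GPa, ρ = 4550 kg/m³, cost = 29.00 $/kg
  sample J: E = 329.0 GPa, ρ = 10250 kg/m³, cost = 36.00 $/kg
  sample A: M = 13.9 MN·m per $
  sample V: M = 1.99 MN·m per $
  sample S: M = 1.33 MN·m per $
  sample X: M = 1.24 MN·m per $
  sample J: M = 0.891 MN·m per $
  sample G: M = 0.762 MN·m per $
Sample A has the largest M.

sample A, M = 13.9 MN·m per $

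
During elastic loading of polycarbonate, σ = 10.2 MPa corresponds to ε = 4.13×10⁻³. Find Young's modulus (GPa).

2.47 GPa

E = σ/ε = 10.2 MPa / 4.13×10⁻³ = 2470 MPa = 2.47 GPa.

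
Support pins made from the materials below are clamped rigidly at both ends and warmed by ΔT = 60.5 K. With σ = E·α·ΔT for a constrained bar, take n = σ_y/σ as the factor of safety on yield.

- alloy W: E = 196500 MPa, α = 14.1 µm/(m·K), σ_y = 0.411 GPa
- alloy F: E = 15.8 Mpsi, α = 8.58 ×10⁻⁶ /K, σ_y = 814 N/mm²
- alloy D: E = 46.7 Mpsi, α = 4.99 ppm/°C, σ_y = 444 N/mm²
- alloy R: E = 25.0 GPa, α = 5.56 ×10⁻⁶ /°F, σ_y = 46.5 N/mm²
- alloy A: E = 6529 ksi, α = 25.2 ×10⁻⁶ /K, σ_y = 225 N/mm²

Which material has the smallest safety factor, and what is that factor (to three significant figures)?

alloy W, n = 2.45

In consistent units (E in GPa, α in ×10⁻⁶/K, σ_y in MPa):
  alloy W: E = 196.5, α = 14.1, σ_y = 411.0 → σ = 168 MPa, n = 2.45
  alloy F: E = 108.9, α = 8.58, σ_y = 814.0 → σ = 56.5 MPa, n = 14.4
  alloy D: E = 322.0, α = 4.99, σ_y = 444.0 → σ = 97.2 MPa, n = 4.57
  alloy R: E = 25.00, α = 10.0, σ_y = 46.50 → σ = 15.1 MPa, n = 3.07
  alloy A: E = 45.02, α = 25.2, σ_y = 225.0 → σ = 68.6 MPa, n = 3.28
The minimum is alloy W at n = 2.45.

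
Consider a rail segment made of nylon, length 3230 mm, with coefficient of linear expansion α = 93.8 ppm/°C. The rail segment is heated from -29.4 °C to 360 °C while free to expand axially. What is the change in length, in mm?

ΔT = 360 − (-29.4) = 389.4 K.
ΔL = α·L₀·ΔT = 93.8×10⁻⁶ × 3230 mm × 389.4 K = 118 mm.

118 mm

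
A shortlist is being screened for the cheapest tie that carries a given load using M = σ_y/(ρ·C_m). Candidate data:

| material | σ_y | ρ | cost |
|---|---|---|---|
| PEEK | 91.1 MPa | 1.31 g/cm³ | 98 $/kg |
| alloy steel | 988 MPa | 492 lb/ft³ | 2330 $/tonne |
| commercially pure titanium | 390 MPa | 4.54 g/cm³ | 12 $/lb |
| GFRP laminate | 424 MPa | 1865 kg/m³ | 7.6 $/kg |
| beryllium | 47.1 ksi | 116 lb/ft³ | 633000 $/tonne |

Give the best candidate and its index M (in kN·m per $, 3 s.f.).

Normalizing units and computing the index:
  PEEK: σ_y = 91.10 MPa, ρ = 1310 kg/m³, cost = 98.00 $/kg
  alloy steel: σ_y = 988.0 MPa, ρ = 7881 kg/m³, cost = 2.330 $/kg
  commercially pure titanium: σ_y = 390.0 MPa, ρ = 4540 kg/m³, cost = 26.46 $/kg
  GFRP laminate: σ_y = 424.0 MPa, ρ = 1865 kg/m³, cost = 7.600 $/kg
  beryllium: σ_y = 324.7 MPa, ρ = 1858 kg/m³, cost = 633.0 $/kg
  alloy steel: M = 53.8 kN·m per $
  GFRP laminate: M = 29.9 kN·m per $
  commercially pure titanium: M = 3.25 kN·m per $
  PEEK: M = 0.710 kN·m per $
  beryllium: M = 0.276 kN·m per $
Alloy steel has the largest M.

alloy steel, M = 53.8 kN·m per $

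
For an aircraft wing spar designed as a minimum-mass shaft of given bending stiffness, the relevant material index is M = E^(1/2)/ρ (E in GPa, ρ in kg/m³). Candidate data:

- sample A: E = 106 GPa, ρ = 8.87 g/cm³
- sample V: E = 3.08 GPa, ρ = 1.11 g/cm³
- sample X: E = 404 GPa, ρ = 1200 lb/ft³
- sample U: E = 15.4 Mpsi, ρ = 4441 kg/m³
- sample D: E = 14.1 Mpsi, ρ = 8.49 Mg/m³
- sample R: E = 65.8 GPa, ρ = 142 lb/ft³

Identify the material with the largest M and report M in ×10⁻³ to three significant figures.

sample R, M = 3.57×10⁻³

In SI units:
  sample A: E = 106.0 GPa, ρ = 8870 kg/m³
  sample V: E = 3.080 GPa, ρ = 1110 kg/m³
  sample X: E = 404.0 GPa, ρ = 19220 kg/m³
  sample U: E = 106.2 GPa, ρ = 4441 kg/m³
  sample D: E = 97.22 GPa, ρ = 8490 kg/m³
  sample R: E = 65.80 GPa, ρ = 2275 kg/m³
  sample R: M = 3.57×10⁻³
  sample U: M = 2.32×10⁻³
  sample V: M = 1.58×10⁻³
  sample D: M = 1.16×10⁻³
  sample A: M = 1.16×10⁻³
  sample X: M = 1.05×10⁻³
The maximum is for sample R.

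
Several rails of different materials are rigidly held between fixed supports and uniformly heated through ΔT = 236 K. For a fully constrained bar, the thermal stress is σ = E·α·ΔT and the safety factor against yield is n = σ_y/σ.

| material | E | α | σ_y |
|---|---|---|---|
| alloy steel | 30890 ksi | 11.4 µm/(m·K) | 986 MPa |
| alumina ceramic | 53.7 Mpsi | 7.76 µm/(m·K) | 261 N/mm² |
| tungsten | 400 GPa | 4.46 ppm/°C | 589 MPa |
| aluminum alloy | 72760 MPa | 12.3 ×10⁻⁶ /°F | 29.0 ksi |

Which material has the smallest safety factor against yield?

alumina ceramic

Converting E to GPa, α to ×10⁻⁶/K, σ_y to MPa, then σ and n for each:
  alloy steel: E = 213.0, α = 11.4, σ_y = 986.0 → σ = 573 MPa, n = 1.72
  alumina ceramic: E = 370.2, α = 7.76, σ_y = 261.0 → σ = 678 MPa, n = 0.385
  tungsten: E = 400.0, α = 4.46, σ_y = 589.0 → σ = 421 MPa, n = 1.40
  aluminum alloy: E = 72.76, α = 22.1, σ_y = 199.9 → σ = 380 MPa, n = 0.526
Smallest n: alumina ceramic with n = 0.385.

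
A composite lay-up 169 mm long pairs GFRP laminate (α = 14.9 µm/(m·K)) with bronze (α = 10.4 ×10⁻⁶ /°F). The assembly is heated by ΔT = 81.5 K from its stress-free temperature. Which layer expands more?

bronze

bronze: α = 10.4×10⁻⁶/°F × 9/5 = 18.7×10⁻⁶/K.
α(GFRP laminate) = 14.9×10⁻⁶/K vs α(bronze) = 18.7×10⁻⁶/K.
Higher α expands more for the same ΔT: bronze.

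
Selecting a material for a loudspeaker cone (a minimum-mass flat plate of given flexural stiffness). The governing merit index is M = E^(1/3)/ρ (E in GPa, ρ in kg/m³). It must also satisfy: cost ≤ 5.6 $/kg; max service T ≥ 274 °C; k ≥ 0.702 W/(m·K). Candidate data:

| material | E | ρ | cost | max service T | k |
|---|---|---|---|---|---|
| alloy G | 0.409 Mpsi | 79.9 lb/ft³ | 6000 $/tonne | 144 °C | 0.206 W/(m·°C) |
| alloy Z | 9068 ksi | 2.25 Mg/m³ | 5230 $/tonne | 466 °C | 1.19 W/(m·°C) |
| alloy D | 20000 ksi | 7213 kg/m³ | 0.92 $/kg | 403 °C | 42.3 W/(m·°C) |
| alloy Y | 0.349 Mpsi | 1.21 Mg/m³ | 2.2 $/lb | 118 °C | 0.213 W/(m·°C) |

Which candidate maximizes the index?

alloy Z

Screen on constraints: cost ≤ 5.6 $/kg; max service T ≥ 274 °C; k ≥ 0.702 W/(m·K). Survivors: alloy Z, alloy D.
In SI units:
  alloy Z: E = 62.52 GPa, ρ = 2250 kg/m³
  alloy D: E = 137.9 GPa, ρ = 7213 kg/m³
  alloy Z: M = 1.76×10⁻³
  alloy D: M = 0.716×10⁻³
Highest index: alloy Z.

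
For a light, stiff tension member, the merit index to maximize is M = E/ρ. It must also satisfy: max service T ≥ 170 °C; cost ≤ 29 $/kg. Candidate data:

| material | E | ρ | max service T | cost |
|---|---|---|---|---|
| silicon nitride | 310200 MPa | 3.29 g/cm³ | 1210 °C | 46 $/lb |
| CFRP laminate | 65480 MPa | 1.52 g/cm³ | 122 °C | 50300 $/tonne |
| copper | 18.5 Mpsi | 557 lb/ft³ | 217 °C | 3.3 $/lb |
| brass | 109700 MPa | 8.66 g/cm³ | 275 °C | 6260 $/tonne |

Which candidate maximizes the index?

Screen on constraints: max service T ≥ 170 °C; cost ≤ 29 $/kg. Survivors: copper, brass.
In SI units:
  copper: E = 127.6 GPa, ρ = 8922 kg/m³
  brass: E = 109.7 GPa, ρ = 8660 kg/m³
  copper: M = 14.3 MN·m/kg
  brass: M = 12.7 MN·m/kg
Copper ranks first.

copper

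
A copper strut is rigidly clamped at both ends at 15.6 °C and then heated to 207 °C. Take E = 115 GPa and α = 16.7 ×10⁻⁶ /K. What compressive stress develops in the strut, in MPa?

ΔT = 191.4 K. Constrained thermal stress σ = E·α·ΔT = 115.0×10³ MPa × 16.7×10⁻⁶ × 191.4 = 368 MPa (compressive).

368 MPa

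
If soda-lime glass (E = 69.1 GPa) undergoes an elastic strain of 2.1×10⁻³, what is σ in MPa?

σ = E·ε = 69100 MPa × 2.1×10⁻³ = 145 MPa.

145 MPa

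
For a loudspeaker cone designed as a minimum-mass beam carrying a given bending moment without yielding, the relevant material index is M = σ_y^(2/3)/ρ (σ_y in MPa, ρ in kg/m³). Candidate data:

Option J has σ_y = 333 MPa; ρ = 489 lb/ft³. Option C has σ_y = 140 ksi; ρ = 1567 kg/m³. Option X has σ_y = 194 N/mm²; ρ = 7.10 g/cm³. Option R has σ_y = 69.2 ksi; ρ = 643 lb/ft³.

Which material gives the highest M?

option C

Normalizing units and computing the index:
  option J: σ_y = 333.0 MPa, ρ = 7833 kg/m³
  option C: σ_y = 965.3 MPa, ρ = 1567 kg/m³
  option X: σ_y = 194.0 MPa, ρ = 7100 kg/m³
  option R: σ_y = 477.1 MPa, ρ = 10300 kg/m³
  option C: M = 62.3×10⁻³
  option J: M = 6.13×10⁻³
  option R: M = 5.93×10⁻³
  option X: M = 4.72×10⁻³
Option C ranks first.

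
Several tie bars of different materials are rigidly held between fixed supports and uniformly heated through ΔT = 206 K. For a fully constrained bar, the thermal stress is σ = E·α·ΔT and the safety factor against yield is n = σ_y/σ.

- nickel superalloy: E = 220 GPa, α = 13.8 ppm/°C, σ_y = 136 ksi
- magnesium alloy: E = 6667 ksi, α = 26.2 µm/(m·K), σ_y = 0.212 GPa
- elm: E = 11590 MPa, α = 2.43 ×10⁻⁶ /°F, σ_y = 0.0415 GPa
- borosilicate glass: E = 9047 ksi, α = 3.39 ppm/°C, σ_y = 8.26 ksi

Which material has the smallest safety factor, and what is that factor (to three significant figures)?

With everything in SI (GPa, ×10⁻⁶/K, MPa):
  nickel superalloy: E = 220.0, α = 13.8, σ_y = 937.7 → σ = 625 MPa, n = 1.50
  magnesium alloy: E = 45.97, α = 26.2, σ_y = 212.0 → σ = 248 MPa, n = 0.855
  elm: E = 11.59, α = 4.37, σ_y = 41.50 → σ = 10.4 MPa, n = 3.97
  borosilicate glass: E = 62.38, α = 3.39, σ_y = 56.95 → σ = 43.6 MPa, n = 1.31
Smallest n: magnesium alloy with n = 0.855.

magnesium alloy, n = 0.855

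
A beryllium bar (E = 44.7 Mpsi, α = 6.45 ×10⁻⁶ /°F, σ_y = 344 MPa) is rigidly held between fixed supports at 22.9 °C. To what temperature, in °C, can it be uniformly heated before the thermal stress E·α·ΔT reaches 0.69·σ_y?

89.2 °C

E = 44.7 Mpsi = 308.2 GPa.
α = 6.45×10⁻⁶/°F × 9/5 = 11.6×10⁻⁶/K.
E·α·ΔT = 237.4 MPa ⇒ ΔT = 237.4 / (308.2×10³ × 11.6×10⁻⁶) = 66.34 K.
T = 22.9 + 66.34 = 89.24 °C.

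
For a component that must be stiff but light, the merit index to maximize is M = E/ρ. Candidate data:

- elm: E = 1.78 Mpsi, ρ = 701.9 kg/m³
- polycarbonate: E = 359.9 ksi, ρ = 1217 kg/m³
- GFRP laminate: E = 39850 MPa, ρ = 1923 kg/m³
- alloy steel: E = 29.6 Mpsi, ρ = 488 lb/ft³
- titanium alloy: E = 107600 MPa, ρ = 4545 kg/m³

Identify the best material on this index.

In SI units:
  elm: E = 12.27 GPa, ρ = 701.9 kg/m³
  polycarbonate: E = 2.481 GPa, ρ = 1217 kg/m³
  GFRP laminate: E = 39.85 GPa, ρ = 1923 kg/m³
  alloy steel: E = 204.1 GPa, ρ = 7817 kg/m³
  titanium alloy: E = 107.6 GPa, ρ = 4545 kg/m³
  alloy steel: M = 26.1 MN·m/kg
  titanium alloy: M = 23.7 MN·m/kg
  GFRP laminate: M = 20.7 MN·m/kg
  elm: M = 17.5 MN·m/kg
  polycarbonate: M = 2.04 MN·m/kg
Alloy steel ranks first.

alloy steel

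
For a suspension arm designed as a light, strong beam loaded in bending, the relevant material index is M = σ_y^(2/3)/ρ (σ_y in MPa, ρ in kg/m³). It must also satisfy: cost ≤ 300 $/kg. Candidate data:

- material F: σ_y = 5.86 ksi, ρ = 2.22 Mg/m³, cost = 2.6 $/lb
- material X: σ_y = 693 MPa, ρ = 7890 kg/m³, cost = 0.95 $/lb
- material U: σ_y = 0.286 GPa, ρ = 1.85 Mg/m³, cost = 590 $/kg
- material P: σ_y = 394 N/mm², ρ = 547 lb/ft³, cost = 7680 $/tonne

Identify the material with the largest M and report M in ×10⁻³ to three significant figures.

Screen on constraints: cost ≤ 300 $/kg. Survivors: material F, material X, material P.
In SI units:
  material F: σ_y = 40.40 MPa, ρ = 2220 kg/m³
  material X: σ_y = 693.0 MPa, ρ = 7890 kg/m³
  material P: σ_y = 394.0 MPa, ρ = 8762 kg/m³
  material X: M = 9.93×10⁻³
  material P: M = 6.13×10⁻³
  material F: M = 5.30×10⁻³
Material X ranks first.

material X, M = 9.93×10⁻³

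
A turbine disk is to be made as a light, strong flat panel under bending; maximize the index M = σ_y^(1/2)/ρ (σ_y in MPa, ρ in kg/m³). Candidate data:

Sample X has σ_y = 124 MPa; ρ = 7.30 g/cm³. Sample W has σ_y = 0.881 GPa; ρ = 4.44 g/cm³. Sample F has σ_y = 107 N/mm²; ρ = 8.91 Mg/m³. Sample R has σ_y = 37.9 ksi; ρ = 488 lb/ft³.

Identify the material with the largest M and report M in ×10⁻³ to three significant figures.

Putting every candidate on a common basis:
  sample X: σ_y = 124.0 MPa, ρ = 7300 kg/m³
  sample W: σ_y = 881.0 MPa, ρ = 4440 kg/m³
  sample F: σ_y = 107.0 MPa, ρ = 8910 kg/m³
  sample R: σ_y = 261.3 MPa, ρ = 7817 kg/m³
  sample W: M = 6.69×10⁻³
  sample R: M = 2.07×10⁻³
  sample X: M = 1.53×10⁻³
  sample F: M = 1.16×10⁻³
Highest index: sample W.

sample W, M = 6.69×10⁻³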